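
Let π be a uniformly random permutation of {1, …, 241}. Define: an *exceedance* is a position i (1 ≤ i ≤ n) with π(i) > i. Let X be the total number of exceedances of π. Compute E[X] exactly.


Write X = Σ_{i=1}^{241} X_i, where X_i = 1_{π(i) > i}.
For each fixed i, π(i) is uniform over {1, …, 241} (marginal of a uniform permutation), so P[π(i) > i] = (n − i)/n. Summing: Σ_{i=1}^{241} (n − i)/n = (0 + 1 + … + 240)/241 = 241(241 − 1)/(2·241) = (241 − 1)/2.
Hence E[X] = Σ_{i=1}^{241} (241 − i)/241 = 120 ≈ 120.00000.

E[X] = 120 = 120.00000.


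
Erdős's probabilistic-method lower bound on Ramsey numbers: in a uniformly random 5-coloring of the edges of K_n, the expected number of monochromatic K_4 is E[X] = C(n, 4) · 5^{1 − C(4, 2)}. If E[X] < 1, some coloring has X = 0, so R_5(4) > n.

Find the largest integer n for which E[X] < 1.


We need C(n, 4) · 5^{1 − 6} < 1, i.e. C(n, 4) < 5^{6 − 1} = 3125.
Check values of n near the boundary:
  n = 14: C(14, 4) = 1001; 1001 < 3125? YES
  n = 15: C(15, 4) = 1365; 1365 < 3125? YES
  n = 16: C(16, 4) = 1820; 1820 < 3125? YES
  n = 17: C(17, 4) = 2380; 2380 < 3125? YES
  n = 18: C(18, 4) = 3060; 3060 < 3125? YES
  n = 19: C(19, 4) = 3876; 3876 < 3125? NO
  n = 20: C(20, 4) = 4845; 4845 < 3125? NO
The largest n with C(n, 4) < 3125 is n = 18 (where E[X] = 612/625 ≈ 0.979200). Hence R_5(4) > 18, i.e. R_5(4) ≥ 19.

Largest n = 18; hence R_5(4) > 18.


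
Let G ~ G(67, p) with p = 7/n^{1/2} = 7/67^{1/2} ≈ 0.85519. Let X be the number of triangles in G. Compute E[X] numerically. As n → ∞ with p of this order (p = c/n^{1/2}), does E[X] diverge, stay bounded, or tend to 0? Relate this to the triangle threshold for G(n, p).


Number of potential triangles: C(67, 3) = 47905.
Each occurs with probability p³ ≈ (0.85519)³ ≈ 6.2543462e-01.
By linearity: E[X] = C(67, 3)·p³ ≈ 47905 · 6.2543462e-01 ≈ 29961.44538.
Since α = 1/2 < 1, p = c/n^{1/2} ≫ 1/n is above the triangle threshold p ~ 1/n. Asymptotically E[X] ~ (c³/6)·n^{3(1−α)} = (7³/6)·n^{1.5} → ∞; triangles are abundant w.h.p.

E[X] ≈ 29961.44538; in regime p = Θ(1/n^{1/2}) E[X] diverges (above the triangle threshold p ~ 1/n).


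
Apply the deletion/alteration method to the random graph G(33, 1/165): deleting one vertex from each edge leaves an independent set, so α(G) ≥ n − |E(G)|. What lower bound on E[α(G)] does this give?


E[|E(G)|] = C(33, 2)·p = 528 · (1/165) = 16/5.
E[α(G)] ≥ n − E[|E(G)|] = 33 − 16/5 = 149/5.
Numerically: ≈ 29.80000.
(This is only a lower bound; the true E[α(G)] may be larger.)

E[α(G)] ≥ 149/5 ≈ 29.80000.


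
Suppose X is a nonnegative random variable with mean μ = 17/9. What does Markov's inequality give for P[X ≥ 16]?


μ = E[X] = 17/9, a = 16.
Markov: P[X ≥ 16] ≤ μ/a = (17/9)/16 = 17/144.
Numerically: ≈ 0.118056.
(Since a = 16 > μ = 1.888889, the bound 17/144 is < 1 and informative.)

P[X ≥ 16] ≤ 17/144 ≈ 0.118056.


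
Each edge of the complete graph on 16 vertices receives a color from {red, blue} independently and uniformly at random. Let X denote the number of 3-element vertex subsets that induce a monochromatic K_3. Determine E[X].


Let X = Σ_S X_S over the C(16, 3) = 560 subsets S of size 3, where X_S = 1 if the K_3 on S is monochromatic.
For a fixed S, the K_3 on S has C(3, 2) = 3 edges. P[all 3 edges red] = (1/2)^3, and likewise for blue, so P[monochromatic] = 2·(1/2)^3 = 2^{1 − 3} = 1/4.
By linearity of expectation: E[X] = C(16, 3) · 2^{1 − 3} = 560 · 1/4 = 140.
Numerically: E[X] ≈ 140.000.

E[X] = C(16,3)·2^(1−C(3,2)) = 140 ≈ 140.000.


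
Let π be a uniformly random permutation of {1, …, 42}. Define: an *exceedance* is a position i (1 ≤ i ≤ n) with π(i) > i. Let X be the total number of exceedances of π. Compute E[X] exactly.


Write X = Σ_{i=1}^{42} X_i, where X_i = 1_{π(i) > i}.
For each fixed i, π(i) is uniform over {1, …, 42} (marginal of a uniform permutation), so P[π(i) > i] = (n − i)/n. Summing: Σ_{i=1}^{42} (n − i)/n = (0 + 1 + … + 41)/42 = 42(42 − 1)/(2·42) = (42 − 1)/2.
Hence E[X] = Σ_{i=1}^{42} (42 − i)/42 = 41/2 ≈ 20.500000.

E[X] = 41/2 = 20.500000.


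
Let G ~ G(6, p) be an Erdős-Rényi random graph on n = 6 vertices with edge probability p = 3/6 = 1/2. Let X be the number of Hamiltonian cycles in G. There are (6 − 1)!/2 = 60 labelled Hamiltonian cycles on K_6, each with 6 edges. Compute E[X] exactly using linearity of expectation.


K_6 has (6 − 1)!/2 = 60 labelled Hamiltonian cycles.
For each such Hamiltonian cycle H, let X_H = 1 if all 6 edges of H are present in G. Then P[X_H = 1] = p^{6} = (1/2)^{6} = 1/64.
Summing the indicators: E[X] = Σ_H E[X_H] = 60 · p^{6} = 60 · 1/64 = 15/16.
Numerically: E[X] ≈ 0.938.

E[X] = 60 · (1/2)^{6} = 15/16 ≈ 0.938.


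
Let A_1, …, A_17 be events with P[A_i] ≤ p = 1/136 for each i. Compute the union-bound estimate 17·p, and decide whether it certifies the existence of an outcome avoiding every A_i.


Union bound: P[∪_{i=1}^{17} A_i] ≤ Σ_i P[A_i] ≤ 17·p = 17·(1/136) = 1/8.
Numerically: 1/8 ≈ 0.12500.
Is 1/8 < 1? YES.
Since P[∪ A_i] ≤ 1/8 < 1, the complement has P[∩ A_i^c] ≥ 1 − 1/8 = 7/8 > 0, so some outcome avoids every A_i.

17·p = 1/8 ≈ 0.12500; existence CERTIFIED by the union bound.


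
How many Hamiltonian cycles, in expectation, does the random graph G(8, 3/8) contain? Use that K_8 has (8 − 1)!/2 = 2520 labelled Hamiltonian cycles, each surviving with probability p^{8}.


K_8 has (8 − 1)!/2 = 2520 labelled Hamiltonian cycles.
For each such Hamiltonian cycle H, let X_H = 1 if all 8 edges of H are present in G. Then P[X_H = 1] = p^{8} = (3/8)^{8} = 6561/16777216.
By linearity of expectation: E[X] = Σ_H E[X_H] = 2520 · p^{8} = 2520 · 6561/16777216 = 2066715/2097152.
Numerically: E[X] ≈ 0.985.

E[X] = 2520 · (3/8)^{8} = 2066715/2097152 ≈ 0.985.


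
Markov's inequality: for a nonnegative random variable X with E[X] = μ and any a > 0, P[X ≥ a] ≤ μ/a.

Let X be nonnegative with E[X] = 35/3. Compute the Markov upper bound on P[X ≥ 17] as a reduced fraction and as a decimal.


μ = E[X] = 35/3, a = 17.
Markov: P[X ≥ 17] ≤ μ/a = (35/3)/17 = 35/51.
Numerically: ≈ 0.686275.
(Since a = 17 > μ = 11.666667, the bound 35/51 is < 1 and informative.)

P[X ≥ 17] ≤ 35/51 ≈ 0.686275.


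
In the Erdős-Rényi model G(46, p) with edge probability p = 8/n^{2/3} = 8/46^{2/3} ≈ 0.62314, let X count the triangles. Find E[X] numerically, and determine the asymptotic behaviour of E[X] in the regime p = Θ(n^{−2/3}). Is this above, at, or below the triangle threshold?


Number of potential triangles: C(46, 3) = 15180.
Each occurs with probability p³ ≈ (0.62314)³ ≈ 2.4196597e-01.
By linearity: E[X] = C(46, 3)·p³ ≈ 15180 · 2.4196597e-01 ≈ 3673.04348.
Since α = 2/3 < 1, p = c/n^{2/3} ≫ 1/n is above the triangle threshold p ~ 1/n. Asymptotically E[X] ~ (c³/6)·n^{3(1−α)} = (8³/6)·n^{1} → ∞; triangles are abundant w.h.p.

E[X] ≈ 3673.04348; in regime p = Θ(1/n^{2/3}) E[X] diverges (above the triangle threshold p ~ 1/n).


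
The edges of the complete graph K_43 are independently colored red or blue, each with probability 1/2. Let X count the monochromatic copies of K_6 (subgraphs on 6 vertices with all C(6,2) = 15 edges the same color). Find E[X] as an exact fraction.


Let X = Σ_S X_S over the C(43, 6) = 6096454 subsets S of size 6, where X_S = 1 if the K_6 on S is monochromatic.
For a fixed S, the K_6 on S has C(6, 2) = 15 edges. P[all 15 edges red] = (1/2)^15, and likewise for blue, so P[monochromatic] = 2·(1/2)^15 = 2^{1 − 15} = 1/16384.
Summing: E[X] = C(43, 6) · 2^{1 − 15} = 6096454 · 1/16384 = 3048227/8192.
Numerically: E[X] ≈ 372.098.

E[X] = C(43,6)·2^(1−C(6,2)) = 3048227/8192 ≈ 372.098.


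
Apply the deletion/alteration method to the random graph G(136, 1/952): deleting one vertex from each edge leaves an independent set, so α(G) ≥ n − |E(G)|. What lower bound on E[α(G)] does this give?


E[|E(G)|] = C(136, 2)·p = 9180 · (1/952) = 135/14.
E[α(G)] ≥ n − E[|E(G)|] = 136 − 135/14 = 1769/14.
Numerically: ≈ 126.357143.
(This is only a lower bound; the true E[α(G)] may be larger.)

E[α(G)] ≥ 1769/14 ≈ 126.357143.


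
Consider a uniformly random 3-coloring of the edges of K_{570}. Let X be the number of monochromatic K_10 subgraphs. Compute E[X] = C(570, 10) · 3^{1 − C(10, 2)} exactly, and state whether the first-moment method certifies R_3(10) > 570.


E[X] = C(570, 10) · 3^{1 − 45} = 921524823451961408691 · 3^{−44} = 921524823451961408691/984770902183611232881.
As a reduced fraction: E[X] = 34130549016739311433/36472996377170786403 ≈ 0.936.
Is E[X] < 1? YES.
Since E[X] < 1, there exists a 3-coloring of K_{570} with no monochromatic K_10; hence R_3(10) > 570.

E[X] = 34130549016739311433/36472996377170786403 ≈ 0.936; E[X] < 1, so R_3(10) > 570.


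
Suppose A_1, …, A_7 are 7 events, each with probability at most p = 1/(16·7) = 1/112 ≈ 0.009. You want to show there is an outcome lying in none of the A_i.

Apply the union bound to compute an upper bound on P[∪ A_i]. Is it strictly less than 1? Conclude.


Union bound: P[∪_{i=1}^{7} A_i] ≤ Σ_i P[A_i] ≤ 7·p = 7·(1/112) = 1/16.
Numerically: 1/16 ≈ 0.062.
Is 1/16 < 1? YES.
Since P[∪ A_i] ≤ 1/16 < 1, the complement has P[∩ A_i^c] ≥ 1 − 1/16 = 15/16 > 0, so some outcome avoids every A_i.

7·p = 1/16 ≈ 0.062; existence CERTIFIED by the union bound.


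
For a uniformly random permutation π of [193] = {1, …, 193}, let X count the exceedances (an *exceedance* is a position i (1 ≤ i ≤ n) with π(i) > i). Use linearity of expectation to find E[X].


Write X = Σ_{i=1}^{193} X_i, where X_i = 1_{π(i) > i}.
For each fixed i, π(i) is uniform over {1, …, 193} (marginal of a uniform permutation), so P[π(i) > i] = (n − i)/n. Summing: Σ_{i=1}^{193} (n − i)/n = (0 + 1 + … + 192)/193 = 193(193 − 1)/(2·193) = (193 − 1)/2.
Hence E[X] = Σ_{i=1}^{193} (193 − i)/193 = 96 ≈ 96.0000.

E[X] = 96 = 96.0000.


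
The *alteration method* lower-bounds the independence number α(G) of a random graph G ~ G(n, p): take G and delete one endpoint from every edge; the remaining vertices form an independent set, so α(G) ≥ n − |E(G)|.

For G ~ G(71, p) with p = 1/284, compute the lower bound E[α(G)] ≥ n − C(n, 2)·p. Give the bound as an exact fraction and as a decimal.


E[|E(G)|] = C(71, 2)·p = 2485 · (1/284) = 35/4.
E[α(G)] ≥ n − E[|E(G)|] = 71 − 35/4 = 249/4.
Numerically: ≈ 62.2500.
(This is only a lower bound; the true E[α(G)] may be larger.)

E[α(G)] ≥ 249/4 ≈ 62.2500.


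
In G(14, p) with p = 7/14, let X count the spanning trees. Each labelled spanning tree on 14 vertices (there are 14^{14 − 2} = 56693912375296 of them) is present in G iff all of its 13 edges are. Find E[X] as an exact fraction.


K_14 has 14^{14 − 2} = 56693912375296 labelled spanning trees.
For each such spanning tree H, let X_H = 1 if all 13 edges of H are present in G. Then P[X_H = 1] = p^{13} = (1/2)^{13} = 1/8192.
Summing the indicators: E[X] = Σ_H E[X_H] = 56693912375296 · p^{13} = 56693912375296 · 1/8192 = 13841287201/2.
Numerically: E[X] ≈ 6.921e+09.

E[X] = 56693912375296 · (1/2)^{13} = 13841287201/2 ≈ 6.921e+09.


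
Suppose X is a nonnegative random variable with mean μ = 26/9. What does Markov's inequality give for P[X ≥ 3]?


μ = E[X] = 26/9, a = 3.
Markov: P[X ≥ 3] ≤ μ/a = (26/9)/3 = 26/27.
Numerically: ≈ 0.963.
(Since a = 3 > μ = 2.889, the bound 26/27 is < 1 and informative.)

P[X ≥ 3] ≤ 26/27 ≈ 0.963.


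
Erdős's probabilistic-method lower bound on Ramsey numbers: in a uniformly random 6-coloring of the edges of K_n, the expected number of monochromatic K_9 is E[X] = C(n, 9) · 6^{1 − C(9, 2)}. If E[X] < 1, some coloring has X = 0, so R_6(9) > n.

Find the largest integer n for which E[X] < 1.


We need C(n, 9) · 6^{1 − 36} < 1, i.e. C(n, 9) < 6^{36 − 1} = 1719070799748422591028658176.
Check values of n near the boundary:
  n = 4405: C(4405, 9) = 1706862792900636302463627150; 1706862792900636302463627150 < 1719070799748422591028658176? YES
  n = 4406: C(4406, 9) = 1710356485221788389505285700; 1710356485221788389505285700 < 1719070799748422591028658176? YES
  n = 4407: C(4407, 9) = 1713856532599459170657070050; 1713856532599459170657070050 < 1719070799748422591028658176? YES
  n = 4408: C(4408, 9) = 1717362945146264156457459600; 1717362945146264156457459600 < 1719070799748422591028658176? YES
  n = 4409: C(4409, 9) = 1720875732988608787686577131; 1720875732988608787686577131 < 1719070799748422591028658176? NO
  n = 4410: C(4410, 9) = 1724394906266704102180823710; 1724394906266704102180823710 < 1719070799748422591028658176? NO
The largest n with C(n, 9) < 1719070799748422591028658176 is n = 4408 (where E[X] = 35778394690547169926197075/35813974994758803979763712 ≈ 0.99901). Hence R_6(9) > 4408, i.e. R_6(9) ≥ 4409.

Largest n = 4408; hence R_6(9) > 4408.


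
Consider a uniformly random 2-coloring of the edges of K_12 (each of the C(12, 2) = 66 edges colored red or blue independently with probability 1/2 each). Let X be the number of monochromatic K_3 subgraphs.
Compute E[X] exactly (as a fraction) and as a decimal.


Let X = Σ_S X_S over the C(12, 3) = 220 subsets S of size 3, where X_S = 1 if the K_3 on S is monochromatic.
For a fixed S, the K_3 on S has C(3, 2) = 3 edges. P[all 3 edges red] = (1/2)^3, and likewise for blue, so P[monochromatic] = 2·(1/2)^3 = 2^{1 − 3} = 1/4.
By linearity of expectation: E[X] = C(12, 3) · 2^{1 − 3} = 220 · 1/4 = 55.
Numerically: E[X] ≈ 55.000000.

E[X] = C(12,3)·2^(1−C(3,2)) = 55 ≈ 55.000000.


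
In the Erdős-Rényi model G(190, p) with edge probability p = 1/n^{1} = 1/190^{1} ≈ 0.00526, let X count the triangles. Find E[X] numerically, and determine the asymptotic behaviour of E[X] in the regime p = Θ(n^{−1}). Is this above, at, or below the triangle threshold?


Number of potential triangles: C(190, 3) = 1125180.
Each occurs with probability p³ ≈ (0.00526)³ ≈ 1.45794e-07.
By linearity: E[X] = C(190, 3)·p³ ≈ 1125180 · 1.45794e-07 ≈ 0.164.
Here α = 1, so p = 1/n is exactly at the triangle threshold p ~ 1/n. Asymptotically E[X] → c³/6 = 1³/6 = 1/6 ≈ 0.167, a bounded constant. In this regime the triangle count is asymptotically Poisson(c³/6).

E[X] ≈ 0.164; in regime p = Θ(1/n^{1}) E[X] stays bounded (at the triangle threshold p ~ 1/n).


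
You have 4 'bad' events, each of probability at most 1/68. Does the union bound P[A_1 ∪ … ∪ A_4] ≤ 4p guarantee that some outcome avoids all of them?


Union bound: P[∪_{i=1}^{4} A_i] ≤ Σ_i P[A_i] ≤ 4·p = 4·(1/68) = 1/17.
Numerically: 1/17 ≈ 0.058824.
Is 1/17 < 1? YES.
Since P[∪ A_i] ≤ 1/17 < 1, the complement has P[∩ A_i^c] ≥ 1 − 1/17 = 16/17 > 0, so some outcome avoids every A_i.

4·p = 1/17 ≈ 0.058824; existence CERTIFIED by the union bound.


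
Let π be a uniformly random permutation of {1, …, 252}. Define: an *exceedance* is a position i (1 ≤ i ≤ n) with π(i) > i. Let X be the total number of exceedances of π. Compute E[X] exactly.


Write X = Σ_{i=1}^{252} X_i, where X_i = 1_{π(i) > i}.
For each fixed i, π(i) is uniform over {1, …, 252} (marginal of a uniform permutation), so P[π(i) > i] = (n − i)/n. Summing: Σ_{i=1}^{252} (n − i)/n = (0 + 1 + … + 251)/252 = 252(252 − 1)/(2·252) = (252 − 1)/2.
Hence E[X] = Σ_{i=1}^{252} (252 − i)/252 = 251/2 ≈ 125.5000.

E[X] = 251/2 = 125.5000.


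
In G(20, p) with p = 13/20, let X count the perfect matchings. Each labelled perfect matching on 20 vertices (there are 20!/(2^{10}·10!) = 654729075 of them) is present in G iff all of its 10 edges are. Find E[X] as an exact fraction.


K_20 has 20!/(2^{10}·10!) = 654729075 labelled perfect matchings.
For each such perfect matching H, let X_H = 1 if all 10 edges of H are present in G. Then P[X_H = 1] = p^{10} = (13/20)^{10} = 137858491849/10240000000000.
Summing the indicators: E[X] = Σ_H E[X_H] = 654729075 · p^{10} = 654729075 · 137858491849/10240000000000 = 3610398513967632387/409600000000.
Numerically: E[X] ≈ 8.81445e+06.

E[X] = 654729075 · (13/20)^{10} = 3610398513967632387/409600000000 ≈ 8.81445e+06.


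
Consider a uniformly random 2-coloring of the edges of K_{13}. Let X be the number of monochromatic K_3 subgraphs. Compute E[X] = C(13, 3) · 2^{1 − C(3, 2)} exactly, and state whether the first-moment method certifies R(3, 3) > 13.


E[X] = C(13, 3) · 2^{1 − 3} = 286 · 2^{−2} = 286/4.
As a reduced fraction: E[X] = 143/2 ≈ 71.500000.
Is E[X] < 1? NO.
Since E[X] ≥ 1, the first-moment bound is inconclusive at n = 13; it does NOT by itself certify R(3, 3) > 13.

E[X] = 143/2 ≈ 71.500000; E[X] ≥ 1; first-moment method inconclusive here.


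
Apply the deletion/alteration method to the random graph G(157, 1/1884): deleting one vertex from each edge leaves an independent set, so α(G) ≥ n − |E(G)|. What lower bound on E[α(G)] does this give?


E[|E(G)|] = C(157, 2)·p = 12246 · (1/1884) = 13/2.
E[α(G)] ≥ n − E[|E(G)|] = 157 − 13/2 = 301/2.
Numerically: ≈ 150.500000.
(This is only a lower bound; the true E[α(G)] may be larger.)

E[α(G)] ≥ 301/2 ≈ 150.500000.


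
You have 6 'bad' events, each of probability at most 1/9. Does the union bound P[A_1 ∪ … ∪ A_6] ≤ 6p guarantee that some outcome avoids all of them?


Union bound: P[∪_{i=1}^{6} A_i] ≤ Σ_i P[A_i] ≤ 6·p = 6·(1/9) = 2/3.
Numerically: 2/3 ≈ 0.6667.
Is 2/3 < 1? YES.
Since P[∪ A_i] ≤ 2/3 < 1, the complement has P[∩ A_i^c] ≥ 1 − 2/3 = 1/3 > 0, so some outcome avoids every A_i.

6·p = 2/3 ≈ 0.6667; existence CERTIFIED by the union bound.


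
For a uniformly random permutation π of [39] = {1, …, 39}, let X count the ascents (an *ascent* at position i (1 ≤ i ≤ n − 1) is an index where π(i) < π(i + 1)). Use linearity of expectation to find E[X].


Write X = Σ X_I over i = 1, …, 38, with X_I the indicator of one ascent.
There are 38 indicators.
For each fixed i, the pair (π(i), π(i+1)) is a uniformly random ordered pair of distinct values from {1, …, 39}; by symmetry P[π(i) < π(i+1)] = 1/2.
By linearity: E[X] = 38 · (1/2) = (39 − 1) · (1/2) = 19 ≈ 19.000.

E[X] = 19 = 19.000.


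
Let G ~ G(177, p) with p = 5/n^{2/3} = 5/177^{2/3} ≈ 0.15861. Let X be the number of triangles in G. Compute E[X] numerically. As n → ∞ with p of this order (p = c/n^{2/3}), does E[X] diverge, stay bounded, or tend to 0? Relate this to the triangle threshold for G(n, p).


Number of potential triangles: C(177, 3) = 908600.
Each occurs with probability p³ ≈ (0.15861)³ ≈ 3.9899135e-03.
By linearity: E[X] = C(177, 3)·p³ ≈ 908600 · 3.9899135e-03 ≈ 3625.23540.
Since α = 2/3 < 1, p = c/n^{2/3} ≫ 1/n is above the triangle threshold p ~ 1/n. Asymptotically E[X] ~ (c³/6)·n^{3(1−α)} = (5³/6)·n^{1} → ∞; triangles are abundant w.h.p.

E[X] ≈ 3625.23540; in regime p = Θ(1/n^{2/3}) E[X] diverges (above the triangle threshold p ~ 1/n).


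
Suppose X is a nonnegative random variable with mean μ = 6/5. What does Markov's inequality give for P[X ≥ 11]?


μ = E[X] = 6/5, a = 11.
Markov: P[X ≥ 11] ≤ μ/a = (6/5)/11 = 6/55.
Numerically: ≈ 0.10909.
(Since a = 11 > μ = 1.20000, the bound 6/55 is < 1 and informative.)

P[X ≥ 11] ≤ 6/55 ≈ 0.10909.


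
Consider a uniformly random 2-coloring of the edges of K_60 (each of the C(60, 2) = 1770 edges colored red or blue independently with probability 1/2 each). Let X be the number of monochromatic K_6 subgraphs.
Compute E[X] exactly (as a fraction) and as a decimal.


Let X = Σ_S X_S over the C(60, 6) = 50063860 subsets S of size 6, where X_S = 1 if the K_6 on S is monochromatic.
For a fixed S, the K_6 on S has C(6, 2) = 15 edges. P[all 15 edges red] = (1/2)^15, and likewise for blue, so P[monochromatic] = 2·(1/2)^15 = 2^{1 − 15} = 1/16384.
By linearity: E[X] = C(60, 6) · 2^{1 − 15} = 50063860 · 1/16384 = 12515965/4096.
Numerically: E[X] ≈ 3055.656.

E[X] = C(60,6)·2^(1−C(6,2)) = 12515965/4096 ≈ 3055.656.


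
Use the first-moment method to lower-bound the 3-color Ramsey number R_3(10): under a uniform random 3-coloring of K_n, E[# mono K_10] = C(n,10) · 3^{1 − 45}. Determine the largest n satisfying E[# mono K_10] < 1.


We need C(n, 10) · 3^{1 − 45} < 1, i.e. C(n, 10) < 3^{45 − 1} = 984770902183611232881.
Check values of n near the boundary:
  n = 568: C(568, 10) = 889446337783744949208; 889446337783744949208 < 984770902183611232881? YES
  n = 569: C(569, 10) = 905357721286137524328; 905357721286137524328 < 984770902183611232881? YES
  n = 570: C(570, 10) = 921524823451961408691; 921524823451961408691 < 984770902183611232881? YES
  n = 571: C(571, 10) = 937951290893172842001; 937951290893172842001 < 984770902183611232881? YES
  n = 572: C(572, 10) = 954640815642161682606; 954640815642161682606 < 984770902183611232881? YES
  n = 573: C(573, 10) = 971597135635805762226; 971597135635805762226 < 984770902183611232881? YES
  n = 574: C(574, 10) = 988824035203816502691; 988824035203816502691 < 984770902183611232881? NO
The largest n with C(n, 10) < 984770902183611232881 is n = 573 (where E[X] = 35985079097622435638/36472996377170786403 ≈ 0.98662). Hence R_3(10) > 573, i.e. R_3(10) ≥ 574.

Largest n = 573; hence R_3(10) > 573.


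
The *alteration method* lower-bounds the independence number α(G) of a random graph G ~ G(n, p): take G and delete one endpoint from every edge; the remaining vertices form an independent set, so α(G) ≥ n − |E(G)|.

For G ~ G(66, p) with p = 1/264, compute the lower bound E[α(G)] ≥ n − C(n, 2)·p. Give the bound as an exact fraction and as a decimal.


E[|E(G)|] = C(66, 2)·p = 2145 · (1/264) = 65/8.
E[α(G)] ≥ n − E[|E(G)|] = 66 − 65/8 = 463/8.
Numerically: ≈ 57.875.
(This is only a lower bound; the true E[α(G)] may be larger.)

E[α(G)] ≥ 463/8 ≈ 57.875.


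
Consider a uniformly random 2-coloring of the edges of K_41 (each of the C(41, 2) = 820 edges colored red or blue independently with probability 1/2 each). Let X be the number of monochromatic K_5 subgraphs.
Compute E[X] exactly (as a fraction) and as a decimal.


Let X = Σ_S X_S over the C(41, 5) = 749398 subsets S of size 5, where X_S = 1 if the K_5 on S is monochromatic.
For a fixed S, the K_5 on S has C(5, 2) = 10 edges. P[all 10 edges red] = (1/2)^10, and likewise for blue, so P[monochromatic] = 2·(1/2)^10 = 2^{1 − 10} = 1/512.
By linearity of expectation: E[X] = C(41, 5) · 2^{1 − 10} = 749398 · 1/512 = 374699/256.
Numerically: E[X] ≈ 1463.667969.

E[X] = C(41,5)·2^(1−C(5,2)) = 374699/256 ≈ 1463.667969.


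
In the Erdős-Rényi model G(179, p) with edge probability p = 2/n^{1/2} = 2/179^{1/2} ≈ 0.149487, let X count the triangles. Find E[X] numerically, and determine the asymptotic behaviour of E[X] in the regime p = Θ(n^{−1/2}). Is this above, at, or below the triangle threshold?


Number of potential triangles: C(179, 3) = 939929.
Each occurs with probability p³ ≈ (0.149487)³ ≈ 3.34049203e-03.
By linearity: E[X] = C(179, 3)·p³ ≈ 939929 · 3.34049203e-03 ≈ 3139.825338.
Since α = 1/2 < 1, p = c/n^{1/2} ≫ 1/n is above the triangle threshold p ~ 1/n. Asymptotically E[X] ~ (c³/6)·n^{3(1−α)} = (2³/6)·n^{1.5} → ∞; triangles are abundant w.h.p.

E[X] ≈ 3139.825338; in regime p = Θ(1/n^{1/2}) E[X] diverges (above the triangle threshold p ~ 1/n).


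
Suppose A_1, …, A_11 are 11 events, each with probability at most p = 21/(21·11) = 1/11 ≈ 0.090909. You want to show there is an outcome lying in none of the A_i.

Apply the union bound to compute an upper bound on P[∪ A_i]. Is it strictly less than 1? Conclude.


Union bound: P[∪_{i=1}^{11} A_i] ≤ Σ_i P[A_i] ≤ 11·p = 11·(1/11) = 1.
Numerically: 1 ≈ 1.000000.
Is 1 < 1? NO.
Since the bound 1 is ≥ 1, the union bound is uninformative here; it does NOT by itself certify existence.

11·p = 1 ≈ 1.000000; existence NOT certified by the union bound.


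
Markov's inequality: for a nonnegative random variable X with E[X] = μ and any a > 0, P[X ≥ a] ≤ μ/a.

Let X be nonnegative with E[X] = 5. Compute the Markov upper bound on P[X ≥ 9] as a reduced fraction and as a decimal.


μ = E[X] = 5, a = 9.
Markov: P[X ≥ 9] ≤ μ/a = (5)/9 = 5/9.
Numerically: ≈ 0.556.
(Since a = 9 > μ = 5.000, the bound 5/9 is < 1 and informative.)

P[X ≥ 9] ≤ 5/9 ≈ 0.556.


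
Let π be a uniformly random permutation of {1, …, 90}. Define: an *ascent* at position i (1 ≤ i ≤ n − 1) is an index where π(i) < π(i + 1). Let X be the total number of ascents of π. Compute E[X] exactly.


Write X = Σ X_I over i = 1, …, 89, with X_I the indicator of one ascent.
There are 89 indicators.
For each fixed i, the pair (π(i), π(i+1)) is a uniformly random ordered pair of distinct values from {1, …, 90}; by symmetry P[π(i) < π(i+1)] = 1/2.
By linearity: E[X] = 89 · (1/2) = (90 − 1) · (1/2) = 89/2 ≈ 44.500000.

E[X] = 89/2 = 44.500000.


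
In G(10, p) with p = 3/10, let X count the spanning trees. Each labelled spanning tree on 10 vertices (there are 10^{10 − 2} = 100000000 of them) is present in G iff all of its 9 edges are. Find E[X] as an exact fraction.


K_10 has 10^{10 − 2} = 100000000 labelled spanning trees.
For each such spanning tree H, let X_H = 1 if all 9 edges of H are present in G. Then P[X_H = 1] = p^{9} = (3/10)^{9} = 19683/1000000000.
By linearity: E[X] = Σ_H E[X_H] = 100000000 · p^{9} = 100000000 · 19683/1000000000 = 19683/10.
Numerically: E[X] ≈ 1968.

E[X] = 100000000 · (3/10)^{9} = 19683/10 ≈ 1968.


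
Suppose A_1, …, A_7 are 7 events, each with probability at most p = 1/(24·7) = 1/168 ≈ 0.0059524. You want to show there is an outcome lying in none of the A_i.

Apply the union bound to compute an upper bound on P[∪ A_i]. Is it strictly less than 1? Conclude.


Union bound: P[∪_{i=1}^{7} A_i] ≤ Σ_i P[A_i] ≤ 7·p = 7·(1/168) = 1/24.
Numerically: 1/24 ≈ 0.0416667.
Is 1/24 < 1? YES.
Since P[∪ A_i] ≤ 1/24 < 1, the complement has P[∩ A_i^c] ≥ 1 − 1/24 = 23/24 > 0, so some outcome avoids every A_i.

7·p = 1/24 ≈ 0.0416667; existence CERTIFIED by the union bound.


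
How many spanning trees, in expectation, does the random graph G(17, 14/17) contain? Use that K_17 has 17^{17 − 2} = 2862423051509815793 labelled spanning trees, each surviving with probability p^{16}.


K_17 has 17^{17 − 2} = 2862423051509815793 labelled spanning trees.
For each such spanning tree H, let X_H = 1 if all 16 edges of H are present in G. Then P[X_H = 1] = p^{16} = (14/17)^{16} = 2177953337809371136/48661191875666868481.
By linearity: E[X] = Σ_H E[X_H] = 2862423051509815793 · p^{16} = 2862423051509815793 · 2177953337809371136/48661191875666868481 = 2177953337809371136/17.
Numerically: E[X] ≈ 1.2811e+17.

E[X] = 2862423051509815793 · (14/17)^{16} = 2177953337809371136/17 ≈ 1.2811e+17.


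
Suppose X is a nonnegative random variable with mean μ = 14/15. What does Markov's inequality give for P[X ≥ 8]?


μ = E[X] = 14/15, a = 8.
Markov: P[X ≥ 8] ≤ μ/a = (14/15)/8 = 7/60.
Numerically: ≈ 0.1167.
(Since a = 8 > μ = 0.9333, the bound 7/60 is < 1 and informative.)

P[X ≥ 8] ≤ 7/60 ≈ 0.1167.


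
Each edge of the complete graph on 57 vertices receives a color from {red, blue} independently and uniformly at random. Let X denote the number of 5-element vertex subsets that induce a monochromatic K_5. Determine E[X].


Let X = Σ_S X_S over the C(57, 5) = 4187106 subsets S of size 5, where X_S = 1 if the K_5 on S is monochromatic.
For a fixed S, the K_5 on S has C(5, 2) = 10 edges. P[all 10 edges red] = (1/2)^10, and likewise for blue, so P[monochromatic] = 2·(1/2)^10 = 2^{1 − 10} = 1/512.
Summing: E[X] = C(57, 5) · 2^{1 − 10} = 4187106 · 1/512 = 2093553/256.
Numerically: E[X] ≈ 8177.94141.

E[X] = C(57,5)·2^(1−C(5,2)) = 2093553/256 ≈ 8177.94141.


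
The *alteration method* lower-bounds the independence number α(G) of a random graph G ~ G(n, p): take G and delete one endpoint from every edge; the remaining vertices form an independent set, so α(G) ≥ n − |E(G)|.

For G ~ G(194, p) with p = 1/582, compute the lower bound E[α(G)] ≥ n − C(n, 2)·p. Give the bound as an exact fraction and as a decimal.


E[|E(G)|] = C(194, 2)·p = 18721 · (1/582) = 193/6.
E[α(G)] ≥ n − E[|E(G)|] = 194 − 193/6 = 971/6.
Numerically: ≈ 161.833.
(This is only a lower bound; the true E[α(G)] may be larger.)

E[α(G)] ≥ 971/6 ≈ 161.833.


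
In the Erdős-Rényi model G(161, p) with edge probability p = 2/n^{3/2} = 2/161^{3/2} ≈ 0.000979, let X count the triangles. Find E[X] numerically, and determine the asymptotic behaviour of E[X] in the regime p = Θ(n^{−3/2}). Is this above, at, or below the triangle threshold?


Number of potential triangles: C(161, 3) = 682640.
Each occurs with probability p³ ≈ (0.000979)³ ≈ 9.383688e-10.
By linearity: E[X] = C(161, 3)·p³ ≈ 682640 · 9.383688e-10 ≈ 0.0006.
Since α = 3/2 > 1, p = c/n^{3/2} = o(1/n) is below the triangle threshold p ~ 1/n. Asymptotically E[X] ~ (c³/6)·n^{3(1−α)} = (2³/6)·n^{-1.5} → 0, so by Markov's inequality G has no triangles w.h.p.

E[X] ≈ 0.0006; in regime p = Θ(1/n^{3/2}) E[X] tends to 0 (below the triangle threshold p ~ 1/n).


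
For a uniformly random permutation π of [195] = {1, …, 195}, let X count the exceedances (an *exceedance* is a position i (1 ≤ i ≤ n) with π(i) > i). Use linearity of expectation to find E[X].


Write X = Σ_{i=1}^{195} X_i, where X_i = 1_{π(i) > i}.
For each fixed i, π(i) is uniform over {1, …, 195} (marginal of a uniform permutation), so P[π(i) > i] = (n − i)/n. Summing: Σ_{i=1}^{195} (n − i)/n = (0 + 1 + … + 194)/195 = 195(195 − 1)/(2·195) = (195 − 1)/2.
Hence E[X] = Σ_{i=1}^{195} (195 − i)/195 = 97 ≈ 97.00000.

E[X] = 97 = 97.00000.


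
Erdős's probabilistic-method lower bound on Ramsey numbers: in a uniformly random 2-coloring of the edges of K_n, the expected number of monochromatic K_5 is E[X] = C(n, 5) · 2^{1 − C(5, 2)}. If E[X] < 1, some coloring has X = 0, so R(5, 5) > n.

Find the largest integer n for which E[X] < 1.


We need C(n, 5) · 2^{1 − 10} < 1, i.e. C(n, 5) < 2^{10 − 1} = 512.
Check values of n near the boundary:
  n = 5: C(5, 5) = 1; 1 < 512? YES
  n = 6: C(6, 5) = 6; 6 < 512? YES
  n = 7: C(7, 5) = 21; 21 < 512? YES
  n = 8: C(8, 5) = 56; 56 < 512? YES
  n = 9: C(9, 5) = 126; 126 < 512? YES
  n = 10: C(10, 5) = 252; 252 < 512? YES
  n = 11: C(11, 5) = 462; 462 < 512? YES
  n = 12: C(12, 5) = 792; 792 < 512? NO
The largest n with C(n, 5) < 512 is n = 11 (where E[X] = 231/256 ≈ 0.90234). Hence R(5, 5) > 11, i.e. R(5, 5) ≥ 12.

Largest n = 11; hence R(5, 5) > 11.


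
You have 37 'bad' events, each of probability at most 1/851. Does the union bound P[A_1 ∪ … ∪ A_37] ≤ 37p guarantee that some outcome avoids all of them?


Union bound: P[∪_{i=1}^{37} A_i] ≤ Σ_i P[A_i] ≤ 37·p = 37·(1/851) = 1/23.
Numerically: 1/23 ≈ 0.043478.
Is 1/23 < 1? YES.
Since P[∪ A_i] ≤ 1/23 < 1, the complement has P[∩ A_i^c] ≥ 1 − 1/23 = 22/23 > 0, so some outcome avoids every A_i.

37·p = 1/23 ≈ 0.043478; existence CERTIFIED by the union bound.


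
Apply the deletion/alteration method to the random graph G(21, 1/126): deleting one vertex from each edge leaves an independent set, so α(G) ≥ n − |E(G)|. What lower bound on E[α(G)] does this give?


E[|E(G)|] = C(21, 2)·p = 210 · (1/126) = 5/3.
E[α(G)] ≥ n − E[|E(G)|] = 21 − 5/3 = 58/3.
Numerically: ≈ 19.333333.
(This is only a lower bound; the true E[α(G)] may be larger.)

E[α(G)] ≥ 58/3 ≈ 19.333333.


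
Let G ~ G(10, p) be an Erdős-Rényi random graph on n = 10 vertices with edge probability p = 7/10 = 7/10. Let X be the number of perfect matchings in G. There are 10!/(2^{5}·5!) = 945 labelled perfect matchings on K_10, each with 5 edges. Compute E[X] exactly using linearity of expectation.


K_10 has 10!/(2^{5}·5!) = 945 labelled perfect matchings.
For each such perfect matching H, let X_H = 1 if all 5 edges of H are present in G. Then P[X_H = 1] = p^{5} = (7/10)^{5} = 16807/100000.
By linearity: E[X] = Σ_H E[X_H] = 945 · p^{5} = 945 · 16807/100000 = 3176523/20000.
Numerically: E[X] ≈ 158.8.

E[X] = 945 · (7/10)^{5} = 3176523/20000 ≈ 158.8.


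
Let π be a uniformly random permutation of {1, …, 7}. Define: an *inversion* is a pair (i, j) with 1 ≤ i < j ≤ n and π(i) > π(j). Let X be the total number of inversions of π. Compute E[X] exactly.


Write X = Σ X_I over the C(7, 2) = 21 pairs i < j, with X_I the indicator of one inversion.
There are 21 indicators.
For each fixed pair i < j, the values π(i) and π(j) are two distinct elements of {1, …, 7} in uniformly random order; by symmetry P[π(i) > π(j)] = 1/2.
By linearity: E[X] = 21 · (1/2) = C(7, 2) · (1/2) = 21/2 = 21/2 ≈ 10.5000.

E[X] = 21/2 = 10.5000.


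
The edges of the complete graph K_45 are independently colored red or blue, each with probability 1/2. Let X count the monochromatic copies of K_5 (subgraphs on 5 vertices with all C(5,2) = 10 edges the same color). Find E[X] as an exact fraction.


Let X = Σ_S X_S over the C(45, 5) = 1221759 subsets S of size 5, where X_S = 1 if the K_5 on S is monochromatic.
For a fixed S, the K_5 on S has C(5, 2) = 10 edges. P[all 10 edges red] = (1/2)^10, and likewise for blue, so P[monochromatic] = 2·(1/2)^10 = 2^{1 − 10} = 1/512.
By linearity: E[X] = C(45, 5) · 2^{1 − 10} = 1221759 · 1/512 = 1221759/512.
Numerically: E[X] ≈ 2386.24805.

E[X] = C(45,5)·2^(1−C(5,2)) = 1221759/512 ≈ 2386.24805.


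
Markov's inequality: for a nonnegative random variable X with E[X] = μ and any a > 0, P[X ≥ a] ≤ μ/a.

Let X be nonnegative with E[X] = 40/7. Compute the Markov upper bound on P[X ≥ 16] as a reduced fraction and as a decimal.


μ = E[X] = 40/7, a = 16.
Markov: P[X ≥ 16] ≤ μ/a = (40/7)/16 = 5/14.
Numerically: ≈ 0.357.
(Since a = 16 > μ = 5.714, the bound 5/14 is < 1 and informative.)

P[X ≥ 16] ≤ 5/14 ≈ 0.357.


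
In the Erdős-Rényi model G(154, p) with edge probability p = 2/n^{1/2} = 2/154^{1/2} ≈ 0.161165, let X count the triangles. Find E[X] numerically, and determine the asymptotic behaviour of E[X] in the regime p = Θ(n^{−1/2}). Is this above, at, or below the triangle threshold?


Number of potential triangles: C(154, 3) = 596904.
Each occurs with probability p³ ≈ (0.161165)³ ≈ 4.18609332e-03.
By linearity: E[X] = C(154, 3)·p³ ≈ 596904 · 4.18609332e-03 ≈ 2498.695847.
Since α = 1/2 < 1, p = c/n^{1/2} ≫ 1/n is above the triangle threshold p ~ 1/n. Asymptotically E[X] ~ (c³/6)·n^{3(1−α)} = (2³/6)·n^{1.5} → ∞; triangles are abundant w.h.p.

E[X] ≈ 2498.695847; in regime p = Θ(1/n^{1/2}) E[X] diverges (above the triangle threshold p ~ 1/n).


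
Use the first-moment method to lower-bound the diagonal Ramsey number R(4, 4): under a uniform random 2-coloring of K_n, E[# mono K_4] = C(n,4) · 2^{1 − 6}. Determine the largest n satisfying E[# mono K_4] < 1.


We need C(n, 4) · 2^{1 − 6} < 1, i.e. C(n, 4) < 2^{6 − 1} = 32.
Check values of n near the boundary:
  n = 4: C(4, 4) = 1; 1 < 32? YES
  n = 5: C(5, 4) = 5; 5 < 32? YES
  n = 6: C(6, 4) = 15; 15 < 32? YES
  n = 7: C(7, 4) = 35; 35 < 32? NO
  n = 8: C(8, 4) = 70; 70 < 32? NO
  n = 9: C(9, 4) = 126; 126 < 32? NO
The largest n with C(n, 4) < 32 is n = 6 (where E[X] = 15/32 ≈ 0.469). Hence R(4, 4) > 6, i.e. R(4, 4) ≥ 7.

Largest n = 6; hence R(4, 4) > 6.


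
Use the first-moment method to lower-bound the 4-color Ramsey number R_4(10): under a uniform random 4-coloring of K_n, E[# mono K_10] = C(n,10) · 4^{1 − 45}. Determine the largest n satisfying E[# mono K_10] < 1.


We need C(n, 10) · 4^{1 − 45} < 1, i.e. C(n, 10) < 4^{45 − 1} = 309485009821345068724781056.
Check values of n near the boundary:
  n = 2019: C(2019, 10) = 303322949179835278009229628; 303322949179835278009229628 < 309485009821345068724781056? YES
  n = 2020: C(2020, 10) = 304832018578739931133653656; 304832018578739931133653656 < 309485009821345068724781056? YES
  n = 2021: C(2021, 10) = 306347841644770462864800616; 306347841644770462864800616 < 309485009821345068724781056? YES
  n = 2022: C(2022, 10) = 307870445231474093395937796; 307870445231474093395937796 < 309485009821345068724781056? YES
  n = 2023: C(2023, 10) = 309399856285778485315440716; 309399856285778485315440716 < 309485009821345068724781056? YES
  n = 2024: C(2024, 10) = 310936101848269937576192656; 310936101848269937576192656 < 309485009821345068724781056? NO
  n = 2025: C(2025, 10) = 312479209053472269772600560; 312479209053472269772600560 < 309485009821345068724781056? NO
The largest n with C(n, 10) < 309485009821345068724781056 is n = 2023 (where E[X] = 77349964071444621328860179/77371252455336267181195264 ≈ 0.99972). Hence R_4(10) > 2023, i.e. R_4(10) ≥ 2024.

Largest n = 2023; hence R_4(10) > 2023.


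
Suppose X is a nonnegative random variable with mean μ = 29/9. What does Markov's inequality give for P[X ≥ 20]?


μ = E[X] = 29/9, a = 20.
Markov: P[X ≥ 20] ≤ μ/a = (29/9)/20 = 29/180.
Numerically: ≈ 0.161111.
(Since a = 20 > μ = 3.222222, the bound 29/180 is < 1 and informative.)

P[X ≥ 20] ≤ 29/180 ≈ 0.161111.


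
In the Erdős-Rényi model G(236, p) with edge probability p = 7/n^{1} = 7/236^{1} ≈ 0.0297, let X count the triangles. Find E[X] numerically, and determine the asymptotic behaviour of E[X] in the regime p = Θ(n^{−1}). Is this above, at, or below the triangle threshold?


Number of potential triangles: C(236, 3) = 2162940.
Each occurs with probability p³ ≈ (0.0297)³ ≈ 2.60950e-05.
By linearity: E[X] = C(236, 3)·p³ ≈ 2162940 · 2.60950e-05 ≈ 56.442.
Here α = 1, so p = 7/n is exactly at the triangle threshold p ~ 1/n. Asymptotically E[X] → c³/6 = 7³/6 = 343/6 ≈ 57.167, a bounded constant. In this regime the triangle count is asymptotically Poisson(c³/6).

E[X] ≈ 56.442; in regime p = Θ(1/n^{1}) E[X] stays bounded (at the triangle threshold p ~ 1/n).


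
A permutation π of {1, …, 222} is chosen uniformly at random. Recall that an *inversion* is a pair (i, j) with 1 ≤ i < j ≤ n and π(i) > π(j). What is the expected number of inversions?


Write X = Σ X_I over the C(222, 2) = 24531 pairs i < j, with X_I the indicator of one inversion.
There are 24531 indicators.
For each fixed pair i < j, the values π(i) and π(j) are two distinct elements of {1, …, 222} in uniformly random order; by symmetry P[π(i) > π(j)] = 1/2.
By linearity: E[X] = 24531 · (1/2) = C(222, 2) · (1/2) = 24531/2 = 24531/2 ≈ 12265.500.

E[X] = 24531/2 = 12265.500.


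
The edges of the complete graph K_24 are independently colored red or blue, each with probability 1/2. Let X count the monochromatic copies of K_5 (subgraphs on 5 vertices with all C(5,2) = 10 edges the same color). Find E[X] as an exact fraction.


Let X = Σ_S X_S over the C(24, 5) = 42504 subsets S of size 5, where X_S = 1 if the K_5 on S is monochromatic.
For a fixed S, the K_5 on S has C(5, 2) = 10 edges. P[all 10 edges red] = (1/2)^10, and likewise for blue, so P[monochromatic] = 2·(1/2)^10 = 2^{1 − 10} = 1/512.
By linearity: E[X] = C(24, 5) · 2^{1 − 10} = 42504 · 1/512 = 5313/64.
Numerically: E[X] ≈ 83.01562.

E[X] = C(24,5)·2^(1−C(5,2)) = 5313/64 ≈ 83.01562.


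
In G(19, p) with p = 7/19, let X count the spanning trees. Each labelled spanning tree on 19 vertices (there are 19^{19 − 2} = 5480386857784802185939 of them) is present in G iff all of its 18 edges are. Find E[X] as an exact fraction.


K_19 has 19^{19 − 2} = 5480386857784802185939 labelled spanning trees.
For each such spanning tree H, let X_H = 1 if all 18 edges of H are present in G. Then P[X_H = 1] = p^{18} = (7/19)^{18} = 1628413597910449/104127350297911241532841.
Summing the indicators: E[X] = Σ_H E[X_H] = 5480386857784802185939 · p^{18} = 5480386857784802185939 · 1628413597910449/104127350297911241532841 = 1628413597910449/19.
Numerically: E[X] ≈ 8.571e+13.

E[X] = 5480386857784802185939 · (7/19)^{18} = 1628413597910449/19 ≈ 8.571e+13.
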